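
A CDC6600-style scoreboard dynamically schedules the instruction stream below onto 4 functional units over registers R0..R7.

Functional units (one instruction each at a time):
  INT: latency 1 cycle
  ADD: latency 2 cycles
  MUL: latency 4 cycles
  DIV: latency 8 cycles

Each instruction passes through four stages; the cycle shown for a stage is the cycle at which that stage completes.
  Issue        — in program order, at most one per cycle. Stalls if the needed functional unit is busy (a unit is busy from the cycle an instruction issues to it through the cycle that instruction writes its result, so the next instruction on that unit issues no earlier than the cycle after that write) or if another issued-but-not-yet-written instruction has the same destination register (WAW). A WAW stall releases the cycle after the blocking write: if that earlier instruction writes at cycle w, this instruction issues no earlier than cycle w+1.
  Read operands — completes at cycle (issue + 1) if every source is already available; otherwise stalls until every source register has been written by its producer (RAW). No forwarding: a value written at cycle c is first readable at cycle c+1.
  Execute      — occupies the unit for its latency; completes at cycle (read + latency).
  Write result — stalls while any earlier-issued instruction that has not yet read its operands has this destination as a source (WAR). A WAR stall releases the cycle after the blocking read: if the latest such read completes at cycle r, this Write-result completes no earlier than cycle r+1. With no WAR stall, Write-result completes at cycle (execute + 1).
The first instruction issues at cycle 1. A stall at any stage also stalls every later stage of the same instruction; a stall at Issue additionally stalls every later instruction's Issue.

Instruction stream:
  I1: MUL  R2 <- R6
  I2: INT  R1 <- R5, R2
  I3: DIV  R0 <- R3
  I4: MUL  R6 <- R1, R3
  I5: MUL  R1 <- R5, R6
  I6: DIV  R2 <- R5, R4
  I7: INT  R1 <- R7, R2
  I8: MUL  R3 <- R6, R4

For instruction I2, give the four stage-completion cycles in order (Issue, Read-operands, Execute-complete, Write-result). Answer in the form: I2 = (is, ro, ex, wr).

I2 = (2, 8, 9, 10)

[1] issue I1 (MUL)
[2] I1 read-ops, issue I2 (INT)
[3] issue I3 (DIV)
[4] I3 read-ops
[6] I1 finished on MUL
[7] I1→R2
[8] I2 read-ops, issue I4 (MUL)
[9] I2 finished on INT
[10] I2→R1
[11] I4 read-ops
[12] I3 finished on DIV
[13] I3→R0
[15] I4 finished on MUL
[16] I4→R6
[17] issue I5 (MUL)
[18] I5 read-ops, issue I6 (DIV)
[19] I6 read-ops
[22] I5 finished on MUL
[23] I5→R1
[24] issue I7 (INT)
[25] issue I8 (MUL)
[26] I8 read-ops
[27] I6 finished on DIV
[28] I6→R2
[29] I7 read-ops
[30] I7 finished on INT, I8 finished on MUL
[31] I7→R1, I8→R3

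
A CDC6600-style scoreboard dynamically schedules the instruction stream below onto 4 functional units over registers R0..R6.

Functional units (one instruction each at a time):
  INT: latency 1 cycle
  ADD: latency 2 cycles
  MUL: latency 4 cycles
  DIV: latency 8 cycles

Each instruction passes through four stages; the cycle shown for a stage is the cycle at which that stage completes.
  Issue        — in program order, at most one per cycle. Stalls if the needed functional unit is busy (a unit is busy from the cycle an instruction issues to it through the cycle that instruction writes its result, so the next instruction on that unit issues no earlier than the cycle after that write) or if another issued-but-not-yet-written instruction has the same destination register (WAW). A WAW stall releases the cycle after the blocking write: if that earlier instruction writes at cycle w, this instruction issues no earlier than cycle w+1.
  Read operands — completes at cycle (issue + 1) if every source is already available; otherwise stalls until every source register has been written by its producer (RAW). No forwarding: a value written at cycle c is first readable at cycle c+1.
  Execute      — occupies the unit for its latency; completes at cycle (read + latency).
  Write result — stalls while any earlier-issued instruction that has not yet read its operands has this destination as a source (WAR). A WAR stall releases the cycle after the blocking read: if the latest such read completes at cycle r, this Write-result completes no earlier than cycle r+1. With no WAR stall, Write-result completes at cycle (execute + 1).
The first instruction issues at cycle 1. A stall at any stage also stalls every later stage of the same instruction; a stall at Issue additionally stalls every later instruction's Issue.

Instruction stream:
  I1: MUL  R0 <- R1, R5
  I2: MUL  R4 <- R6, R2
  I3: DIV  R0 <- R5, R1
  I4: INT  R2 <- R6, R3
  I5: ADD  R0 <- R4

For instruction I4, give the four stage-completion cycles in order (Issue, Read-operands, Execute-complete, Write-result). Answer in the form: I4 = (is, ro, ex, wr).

I4 = (10, 11, 12, 13)

[1] I1 issues→MUL
[2] I1 reads
[6] I1 exec-done
[7] I1 writes R0
[8] I2 issues→MUL
[9] I2 reads; I3 issues→DIV
[10] I3 reads; I4 issues→INT
[11] I4 reads
[12] I4 exec-done
[13] I2 exec-done; I4 writes R2
[14] I2 writes R4
[18] I3 exec-done
[19] I3 writes R0
[20] I5 issues→ADD
[21] I5 reads
[23] I5 exec-done
[24] I5 writes R0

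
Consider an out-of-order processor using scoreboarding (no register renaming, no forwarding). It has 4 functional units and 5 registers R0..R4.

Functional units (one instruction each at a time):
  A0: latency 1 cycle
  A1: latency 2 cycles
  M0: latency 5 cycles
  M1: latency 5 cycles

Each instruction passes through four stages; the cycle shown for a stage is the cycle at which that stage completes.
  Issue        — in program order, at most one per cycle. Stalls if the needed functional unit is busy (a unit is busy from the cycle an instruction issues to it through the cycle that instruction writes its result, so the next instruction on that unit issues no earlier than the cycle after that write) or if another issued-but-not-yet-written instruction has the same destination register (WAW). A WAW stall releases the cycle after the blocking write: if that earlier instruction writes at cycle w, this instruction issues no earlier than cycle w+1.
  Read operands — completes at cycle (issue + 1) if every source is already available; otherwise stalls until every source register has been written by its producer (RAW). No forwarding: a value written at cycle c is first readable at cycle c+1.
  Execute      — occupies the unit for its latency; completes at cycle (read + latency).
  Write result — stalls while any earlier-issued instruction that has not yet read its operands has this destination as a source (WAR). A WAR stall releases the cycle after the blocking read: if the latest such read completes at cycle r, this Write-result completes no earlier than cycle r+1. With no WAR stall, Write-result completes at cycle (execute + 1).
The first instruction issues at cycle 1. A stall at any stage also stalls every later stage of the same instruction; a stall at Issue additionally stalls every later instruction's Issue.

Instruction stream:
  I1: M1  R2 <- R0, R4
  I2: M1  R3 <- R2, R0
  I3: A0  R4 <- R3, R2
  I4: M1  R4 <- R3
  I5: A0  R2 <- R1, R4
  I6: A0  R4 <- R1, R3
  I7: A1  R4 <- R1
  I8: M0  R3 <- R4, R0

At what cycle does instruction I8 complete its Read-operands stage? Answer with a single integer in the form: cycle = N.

I1 -> (1, 2, 7, 8)
I2 -> (9, 10, 15, 16)  // struct: M1 busy until I1 writes@8
I3 -> (10, 17, 18, 19)  // RAW R3: wait I2 write@16
I4 -> (20, 21, 26, 27)  // WAW R4: wait I3 write@19
I5 -> (21, 28, 29, 30)  // RAW R4: wait I4 write@27
I6 -> (31, 32, 33, 34)  // struct: A0 busy until I5 writes@30
I7 -> (35, 36, 38, 39)  // WAW R4: wait I6 write@34
I8 -> (36, 40, 45, 46)  // RAW R4: wait I7 write@39

cycle = 40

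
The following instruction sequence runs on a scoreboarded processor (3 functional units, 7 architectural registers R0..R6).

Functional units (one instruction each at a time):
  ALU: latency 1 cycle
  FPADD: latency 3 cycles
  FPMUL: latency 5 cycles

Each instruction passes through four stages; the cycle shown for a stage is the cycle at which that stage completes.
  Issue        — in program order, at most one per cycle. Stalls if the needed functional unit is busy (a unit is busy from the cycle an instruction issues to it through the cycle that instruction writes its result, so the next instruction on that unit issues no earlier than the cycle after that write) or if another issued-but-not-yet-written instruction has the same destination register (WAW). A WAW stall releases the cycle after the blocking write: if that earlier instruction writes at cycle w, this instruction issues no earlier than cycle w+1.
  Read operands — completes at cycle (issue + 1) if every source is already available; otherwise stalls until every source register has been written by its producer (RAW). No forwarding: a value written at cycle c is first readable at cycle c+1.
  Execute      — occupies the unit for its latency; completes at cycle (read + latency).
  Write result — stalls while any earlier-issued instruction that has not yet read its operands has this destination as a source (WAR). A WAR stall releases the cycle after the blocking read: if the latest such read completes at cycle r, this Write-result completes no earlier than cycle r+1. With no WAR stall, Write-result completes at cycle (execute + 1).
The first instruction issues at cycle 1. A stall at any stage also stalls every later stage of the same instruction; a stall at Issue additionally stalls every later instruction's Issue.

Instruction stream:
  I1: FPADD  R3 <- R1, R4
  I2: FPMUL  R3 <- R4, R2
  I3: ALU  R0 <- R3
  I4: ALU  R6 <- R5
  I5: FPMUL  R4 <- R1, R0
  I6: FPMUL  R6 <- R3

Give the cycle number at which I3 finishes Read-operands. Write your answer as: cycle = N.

[1] I1 dispatched to FPADD
[2] I1 operands ready
[5] I1 complete
[6] R3←I1
[7] I2 dispatched to FPMUL
[8] I2 operands ready, I3 dispatched to ALU
[13] I2 complete
[14] R3←I2
[15] I3 operands ready
[16] I3 complete
[17] R0←I3
[18] I4 dispatched to ALU
[19] I4 operands ready, I5 dispatched to FPMUL
[20] I4 complete, I5 operands ready
[21] R6←I4
[25] I5 complete
[26] R4←I5
[27] I6 dispatched to FPMUL
[28] I6 operands ready
[33] I6 complete
[34] R6←I6

cycle = 15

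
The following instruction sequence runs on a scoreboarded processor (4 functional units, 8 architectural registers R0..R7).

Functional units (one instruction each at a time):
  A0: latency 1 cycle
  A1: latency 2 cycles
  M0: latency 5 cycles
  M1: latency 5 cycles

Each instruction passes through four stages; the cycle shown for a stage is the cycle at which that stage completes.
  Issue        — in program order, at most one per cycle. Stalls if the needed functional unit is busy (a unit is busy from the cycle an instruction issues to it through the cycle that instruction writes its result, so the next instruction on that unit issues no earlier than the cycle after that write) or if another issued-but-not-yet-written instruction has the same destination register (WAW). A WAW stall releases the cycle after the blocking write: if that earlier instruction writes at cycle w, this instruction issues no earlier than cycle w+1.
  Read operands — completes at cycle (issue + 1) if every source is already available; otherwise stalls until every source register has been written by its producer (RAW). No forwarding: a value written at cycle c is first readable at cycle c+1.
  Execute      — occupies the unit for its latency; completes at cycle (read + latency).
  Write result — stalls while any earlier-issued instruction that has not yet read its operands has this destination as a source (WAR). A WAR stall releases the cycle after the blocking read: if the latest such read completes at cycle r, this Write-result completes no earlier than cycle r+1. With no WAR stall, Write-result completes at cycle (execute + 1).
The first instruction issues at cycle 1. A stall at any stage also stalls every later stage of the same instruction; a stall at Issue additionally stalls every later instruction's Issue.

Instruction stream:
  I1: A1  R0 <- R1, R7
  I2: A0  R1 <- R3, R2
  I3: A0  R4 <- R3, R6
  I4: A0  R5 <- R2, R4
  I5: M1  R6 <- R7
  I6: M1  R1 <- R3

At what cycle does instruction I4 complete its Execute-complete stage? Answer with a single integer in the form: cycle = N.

  I1 | 1 | 2 | 4 | 5
  I2 | 2 | 3 | 4 | 5
  I3 | 6 | 7 | 8 | 9   struct: A0 busy until I2 writes@5
  I4 | 10 | 11 | 12 | 13   struct: A0 busy until I3 writes@9
  I5 | 11 | 12 | 17 | 18
  I6 | 19 | 20 | 25 | 26   struct: M1 busy until I5 writes@18

cycle = 12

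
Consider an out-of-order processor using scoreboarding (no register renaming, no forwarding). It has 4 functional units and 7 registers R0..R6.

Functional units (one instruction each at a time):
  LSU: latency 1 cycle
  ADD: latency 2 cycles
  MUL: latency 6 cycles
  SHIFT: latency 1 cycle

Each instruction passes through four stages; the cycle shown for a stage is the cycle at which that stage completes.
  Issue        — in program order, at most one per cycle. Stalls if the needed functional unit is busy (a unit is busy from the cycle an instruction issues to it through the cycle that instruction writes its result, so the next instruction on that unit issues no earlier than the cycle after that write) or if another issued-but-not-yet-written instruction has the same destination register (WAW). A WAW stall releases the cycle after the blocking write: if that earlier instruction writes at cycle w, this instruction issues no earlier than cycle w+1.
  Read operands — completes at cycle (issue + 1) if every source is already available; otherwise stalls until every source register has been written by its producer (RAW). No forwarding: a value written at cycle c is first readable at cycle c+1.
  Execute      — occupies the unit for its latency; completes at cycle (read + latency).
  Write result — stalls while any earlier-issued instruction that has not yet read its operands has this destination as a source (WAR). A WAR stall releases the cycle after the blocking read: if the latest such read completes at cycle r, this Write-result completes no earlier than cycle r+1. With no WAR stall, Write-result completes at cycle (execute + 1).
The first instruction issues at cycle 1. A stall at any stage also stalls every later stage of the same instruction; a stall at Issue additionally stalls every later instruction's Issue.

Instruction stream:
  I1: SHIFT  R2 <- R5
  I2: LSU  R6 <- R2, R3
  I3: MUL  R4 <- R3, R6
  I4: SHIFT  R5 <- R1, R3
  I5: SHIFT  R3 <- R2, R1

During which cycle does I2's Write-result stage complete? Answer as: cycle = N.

cycle = 7

I1 -> (1, 2, 3, 4)
I2 -> (2, 5, 6, 7)  // RAW R2: wait I1 write@4
I3 -> (3, 8, 14, 15)  // RAW R6: wait I2 write@7
I4 -> (5, 6, 7, 8)  // struct: SHIFT busy until I1 writes@4
I5 -> (9, 10, 11, 12)  // struct: SHIFT busy until I4 writes@8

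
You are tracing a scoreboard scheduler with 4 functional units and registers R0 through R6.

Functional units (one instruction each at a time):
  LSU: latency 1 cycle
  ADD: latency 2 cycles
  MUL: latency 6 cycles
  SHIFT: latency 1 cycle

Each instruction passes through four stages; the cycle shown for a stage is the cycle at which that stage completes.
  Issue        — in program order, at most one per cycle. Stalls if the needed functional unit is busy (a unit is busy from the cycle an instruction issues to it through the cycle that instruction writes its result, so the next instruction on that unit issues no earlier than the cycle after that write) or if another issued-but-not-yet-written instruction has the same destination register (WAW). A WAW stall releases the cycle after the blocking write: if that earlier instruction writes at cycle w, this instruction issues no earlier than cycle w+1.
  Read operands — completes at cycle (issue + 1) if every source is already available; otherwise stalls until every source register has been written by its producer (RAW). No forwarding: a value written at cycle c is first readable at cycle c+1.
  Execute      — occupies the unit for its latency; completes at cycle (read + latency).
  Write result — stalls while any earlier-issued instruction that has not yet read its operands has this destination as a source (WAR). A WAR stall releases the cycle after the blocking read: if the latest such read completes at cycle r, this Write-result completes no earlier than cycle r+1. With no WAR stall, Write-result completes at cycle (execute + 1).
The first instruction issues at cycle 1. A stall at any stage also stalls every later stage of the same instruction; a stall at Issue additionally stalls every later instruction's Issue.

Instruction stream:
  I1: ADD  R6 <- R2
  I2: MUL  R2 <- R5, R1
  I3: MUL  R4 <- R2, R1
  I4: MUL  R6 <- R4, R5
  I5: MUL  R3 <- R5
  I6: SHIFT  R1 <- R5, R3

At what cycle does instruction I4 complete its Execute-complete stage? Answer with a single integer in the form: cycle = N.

cycle = 27

c1: I1 issues→ADD
c2: I1 reads · I2 issues→MUL
c3: I2 reads
c4: I1 exec-done
c5: I1 writes R6
c9: I2 exec-done
c10: I2 writes R2
c11: I3 issues→MUL
c12: I3 reads
c18: I3 exec-done
c19: I3 writes R4
c20: I4 issues→MUL
c21: I4 reads
c27: I4 exec-done
c28: I4 writes R6
c29: I5 issues→MUL
c30: I5 reads · I6 issues→SHIFT
c36: I5 exec-done
c37: I5 writes R3
c38: I6 reads
c39: I6 exec-done
c40: I6 writes R1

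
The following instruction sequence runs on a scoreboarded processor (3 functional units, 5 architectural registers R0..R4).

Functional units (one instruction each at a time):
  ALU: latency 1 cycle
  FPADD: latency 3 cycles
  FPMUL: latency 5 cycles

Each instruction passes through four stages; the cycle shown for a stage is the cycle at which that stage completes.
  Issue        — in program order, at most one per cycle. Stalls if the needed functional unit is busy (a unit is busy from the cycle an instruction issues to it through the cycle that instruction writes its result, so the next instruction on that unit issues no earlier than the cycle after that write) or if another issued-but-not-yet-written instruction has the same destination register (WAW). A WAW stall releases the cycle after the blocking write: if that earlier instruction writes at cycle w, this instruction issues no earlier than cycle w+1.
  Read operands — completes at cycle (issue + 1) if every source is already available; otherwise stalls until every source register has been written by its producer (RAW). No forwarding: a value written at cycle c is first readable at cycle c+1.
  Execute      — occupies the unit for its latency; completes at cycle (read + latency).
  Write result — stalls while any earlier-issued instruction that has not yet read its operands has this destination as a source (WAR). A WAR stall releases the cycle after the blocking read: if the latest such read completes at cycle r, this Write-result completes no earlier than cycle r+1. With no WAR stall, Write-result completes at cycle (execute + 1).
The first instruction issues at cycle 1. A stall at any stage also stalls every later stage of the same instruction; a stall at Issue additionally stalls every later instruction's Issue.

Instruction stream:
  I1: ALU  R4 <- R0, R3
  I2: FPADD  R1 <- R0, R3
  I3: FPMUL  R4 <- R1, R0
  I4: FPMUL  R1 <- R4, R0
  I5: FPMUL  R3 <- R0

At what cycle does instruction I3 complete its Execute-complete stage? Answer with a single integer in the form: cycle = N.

cycle = 13

cycle 1: issue I1 (ALU)
cycle 2: I1 read-ops, issue I2 (FPADD)
cycle 3: I1 finished on ALU, I2 read-ops
cycle 4: I1→R4
cycle 5: issue I3 (FPMUL)
cycle 6: I2 finished on FPADD
cycle 7: I2→R1
cycle 8: I3 read-ops
cycle 13: I3 finished on FPMUL
cycle 14: I3→R4
cycle 15: issue I4 (FPMUL)
cycle 16: I4 read-ops
cycle 21: I4 finished on FPMUL
cycle 22: I4→R1
cycle 23: issue I5 (FPMUL)
cycle 24: I5 read-ops
cycle 29: I5 finished on FPMUL
cycle 30: I5→R3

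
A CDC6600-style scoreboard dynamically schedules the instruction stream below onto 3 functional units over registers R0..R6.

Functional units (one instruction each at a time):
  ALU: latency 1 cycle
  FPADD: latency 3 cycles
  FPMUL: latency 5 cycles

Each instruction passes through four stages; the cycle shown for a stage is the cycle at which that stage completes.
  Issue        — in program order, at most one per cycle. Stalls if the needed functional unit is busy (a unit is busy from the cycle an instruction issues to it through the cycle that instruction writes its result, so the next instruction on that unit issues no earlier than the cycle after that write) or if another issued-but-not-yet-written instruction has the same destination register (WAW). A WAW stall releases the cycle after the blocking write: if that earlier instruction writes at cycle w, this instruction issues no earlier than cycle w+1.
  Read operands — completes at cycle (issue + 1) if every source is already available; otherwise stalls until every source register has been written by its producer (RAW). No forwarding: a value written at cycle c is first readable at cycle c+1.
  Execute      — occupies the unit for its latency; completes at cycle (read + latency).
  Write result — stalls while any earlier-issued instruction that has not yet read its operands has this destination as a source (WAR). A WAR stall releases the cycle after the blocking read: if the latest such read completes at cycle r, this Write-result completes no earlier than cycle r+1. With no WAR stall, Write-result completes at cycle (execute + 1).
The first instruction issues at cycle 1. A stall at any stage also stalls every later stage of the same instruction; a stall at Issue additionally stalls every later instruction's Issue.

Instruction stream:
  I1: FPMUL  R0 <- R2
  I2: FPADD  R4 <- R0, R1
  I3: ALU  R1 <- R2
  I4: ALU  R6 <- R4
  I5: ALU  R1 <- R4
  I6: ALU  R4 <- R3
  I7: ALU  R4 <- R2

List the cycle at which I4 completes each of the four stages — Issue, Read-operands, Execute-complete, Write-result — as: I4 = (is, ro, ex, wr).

[1] I1 dispatched to FPMUL
[2] I1 operands ready, I2 dispatched to FPADD
[3] I3 dispatched to ALU
[4] I3 operands ready
[5] I3 complete
[7] I1 complete
[8] R0←I1
[9] I2 operands ready
[10] R1←I3
[11] I4 dispatched to ALU
[12] I2 complete
[13] R4←I2
[14] I4 operands ready
[15] I4 complete
[16] R6←I4
[17] I5 dispatched to ALU
[18] I5 operands ready
[19] I5 complete
[20] R1←I5
[21] I6 dispatched to ALU
[22] I6 operands ready
[23] I6 complete
[24] R4←I6
[25] I7 dispatched to ALU
[26] I7 operands ready
[27] I7 complete
[28] R4←I7

I4 = (11, 14, 15, 16)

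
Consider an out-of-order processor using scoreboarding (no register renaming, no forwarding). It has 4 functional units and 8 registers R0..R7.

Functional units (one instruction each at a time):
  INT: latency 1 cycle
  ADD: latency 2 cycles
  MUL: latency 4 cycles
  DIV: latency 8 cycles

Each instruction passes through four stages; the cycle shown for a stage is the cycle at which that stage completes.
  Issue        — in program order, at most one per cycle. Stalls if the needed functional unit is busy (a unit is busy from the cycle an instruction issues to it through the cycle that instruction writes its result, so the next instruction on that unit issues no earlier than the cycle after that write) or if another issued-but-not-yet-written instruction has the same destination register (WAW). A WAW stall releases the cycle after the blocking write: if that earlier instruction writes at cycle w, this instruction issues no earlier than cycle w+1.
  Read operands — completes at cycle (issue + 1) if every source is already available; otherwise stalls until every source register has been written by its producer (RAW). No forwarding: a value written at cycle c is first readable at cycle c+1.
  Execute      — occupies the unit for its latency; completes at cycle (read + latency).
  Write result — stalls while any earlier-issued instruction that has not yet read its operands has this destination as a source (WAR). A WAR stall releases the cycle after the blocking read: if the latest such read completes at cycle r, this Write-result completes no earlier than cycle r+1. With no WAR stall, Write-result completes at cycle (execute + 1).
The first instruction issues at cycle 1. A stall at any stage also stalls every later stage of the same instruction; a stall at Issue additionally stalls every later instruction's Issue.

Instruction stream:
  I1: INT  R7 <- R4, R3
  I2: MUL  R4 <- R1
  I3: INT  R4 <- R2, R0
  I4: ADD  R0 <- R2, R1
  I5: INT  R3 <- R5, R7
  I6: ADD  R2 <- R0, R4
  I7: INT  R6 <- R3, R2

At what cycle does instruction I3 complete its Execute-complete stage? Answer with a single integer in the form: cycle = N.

cycle = 11

[1] I1→INT
[2] I1 RO | I2→MUL
[3] I1 EX | I2 RO
[4] I1 WR R7
[7] I2 EX
[8] I2 WR R4
[9] I3→INT
[10] I3 RO | I4→ADD
[11] I3 EX | I4 RO
[12] I3 WR R4
[13] I4 EX | I5→INT
[14] I4 WR R0 | I5 RO
[15] I5 EX | I6→ADD
[16] I5 WR R3 | I6 RO
[17] I7→INT
[18] I6 EX
[19] I6 WR R2
[20] I7 RO
[21] I7 EX
[22] I7 WR R6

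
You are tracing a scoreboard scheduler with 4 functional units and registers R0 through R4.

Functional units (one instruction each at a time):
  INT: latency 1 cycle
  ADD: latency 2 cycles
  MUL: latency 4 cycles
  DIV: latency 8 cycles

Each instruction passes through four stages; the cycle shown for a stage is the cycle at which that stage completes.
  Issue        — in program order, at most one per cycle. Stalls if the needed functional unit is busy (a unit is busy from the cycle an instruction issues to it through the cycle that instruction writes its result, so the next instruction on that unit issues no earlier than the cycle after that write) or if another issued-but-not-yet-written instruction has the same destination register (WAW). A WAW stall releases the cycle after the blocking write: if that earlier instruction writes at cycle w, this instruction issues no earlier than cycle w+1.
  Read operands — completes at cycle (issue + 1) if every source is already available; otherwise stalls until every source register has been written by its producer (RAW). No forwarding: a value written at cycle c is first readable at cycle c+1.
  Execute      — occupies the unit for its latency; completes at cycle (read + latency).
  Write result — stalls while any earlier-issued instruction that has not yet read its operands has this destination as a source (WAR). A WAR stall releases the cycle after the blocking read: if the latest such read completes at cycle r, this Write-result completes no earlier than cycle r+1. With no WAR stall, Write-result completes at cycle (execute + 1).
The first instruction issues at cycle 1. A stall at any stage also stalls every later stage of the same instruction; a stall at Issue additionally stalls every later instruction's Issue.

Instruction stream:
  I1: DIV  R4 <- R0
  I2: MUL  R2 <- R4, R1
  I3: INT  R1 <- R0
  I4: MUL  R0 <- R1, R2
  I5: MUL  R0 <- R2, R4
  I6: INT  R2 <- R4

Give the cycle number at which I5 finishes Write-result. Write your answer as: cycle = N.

cycle 1: issue I1 (DIV)
cycle 2: I1 read-ops | issue I2 (MUL)
cycle 3: issue I3 (INT)
cycle 4: I3 read-ops
cycle 5: I3 finished on INT
cycle 10: I1 finished on DIV
cycle 11: I1→R4
cycle 12: I2 read-ops
cycle 13: I3→R1
cycle 16: I2 finished on MUL
cycle 17: I2→R2
cycle 18: issue I4 (MUL)
cycle 19: I4 read-ops
cycle 23: I4 finished on MUL
cycle 24: I4→R0
cycle 25: issue I5 (MUL)
cycle 26: I5 read-ops | issue I6 (INT)
cycle 27: I6 read-ops
cycle 28: I6 finished on INT
cycle 29: I6→R2
cycle 30: I5 finished on MUL
cycle 31: I5→R0

cycle = 31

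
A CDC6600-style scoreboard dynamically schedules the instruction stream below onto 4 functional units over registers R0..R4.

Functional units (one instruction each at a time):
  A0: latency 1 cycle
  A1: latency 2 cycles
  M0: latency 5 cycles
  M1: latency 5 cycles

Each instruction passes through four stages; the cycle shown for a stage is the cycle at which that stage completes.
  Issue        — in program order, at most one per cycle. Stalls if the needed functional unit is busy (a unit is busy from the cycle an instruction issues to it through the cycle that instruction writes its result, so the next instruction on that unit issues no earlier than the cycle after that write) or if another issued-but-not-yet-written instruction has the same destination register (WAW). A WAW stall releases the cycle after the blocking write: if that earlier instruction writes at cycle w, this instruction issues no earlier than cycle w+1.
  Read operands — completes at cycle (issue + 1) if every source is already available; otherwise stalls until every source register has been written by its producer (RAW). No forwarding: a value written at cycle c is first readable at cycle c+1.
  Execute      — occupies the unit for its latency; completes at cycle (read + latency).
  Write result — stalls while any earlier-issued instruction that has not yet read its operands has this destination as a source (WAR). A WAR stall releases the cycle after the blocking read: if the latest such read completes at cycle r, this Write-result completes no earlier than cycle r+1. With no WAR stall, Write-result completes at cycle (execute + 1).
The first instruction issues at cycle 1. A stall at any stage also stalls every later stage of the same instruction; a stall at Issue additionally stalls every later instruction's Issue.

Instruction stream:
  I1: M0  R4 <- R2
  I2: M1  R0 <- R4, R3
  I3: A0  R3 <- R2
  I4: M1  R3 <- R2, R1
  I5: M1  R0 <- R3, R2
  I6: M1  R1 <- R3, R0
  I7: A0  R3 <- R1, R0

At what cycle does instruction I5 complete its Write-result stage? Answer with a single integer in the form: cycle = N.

I1: IS=1 RO=2 EX=7 WR=8
I2: IS=2 RO=9 EX=14 WR=15  [RAW R4: wait I1 write@8]
I3: IS=3 RO=4 EX=5 WR=10  [WAR R3: wait I2 read@9]
I4: IS=16 RO=17 EX=22 WR=23  [struct: M1 busy until I2 writes@15]
I5: IS=24 RO=25 EX=30 WR=31  [struct: M1 busy until I4 writes@23]
I6: IS=32 RO=33 EX=38 WR=39  [struct: M1 busy until I5 writes@31]
I7: IS=33 RO=40 EX=41 WR=42  [RAW R1: wait I6 write@39]

cycle = 31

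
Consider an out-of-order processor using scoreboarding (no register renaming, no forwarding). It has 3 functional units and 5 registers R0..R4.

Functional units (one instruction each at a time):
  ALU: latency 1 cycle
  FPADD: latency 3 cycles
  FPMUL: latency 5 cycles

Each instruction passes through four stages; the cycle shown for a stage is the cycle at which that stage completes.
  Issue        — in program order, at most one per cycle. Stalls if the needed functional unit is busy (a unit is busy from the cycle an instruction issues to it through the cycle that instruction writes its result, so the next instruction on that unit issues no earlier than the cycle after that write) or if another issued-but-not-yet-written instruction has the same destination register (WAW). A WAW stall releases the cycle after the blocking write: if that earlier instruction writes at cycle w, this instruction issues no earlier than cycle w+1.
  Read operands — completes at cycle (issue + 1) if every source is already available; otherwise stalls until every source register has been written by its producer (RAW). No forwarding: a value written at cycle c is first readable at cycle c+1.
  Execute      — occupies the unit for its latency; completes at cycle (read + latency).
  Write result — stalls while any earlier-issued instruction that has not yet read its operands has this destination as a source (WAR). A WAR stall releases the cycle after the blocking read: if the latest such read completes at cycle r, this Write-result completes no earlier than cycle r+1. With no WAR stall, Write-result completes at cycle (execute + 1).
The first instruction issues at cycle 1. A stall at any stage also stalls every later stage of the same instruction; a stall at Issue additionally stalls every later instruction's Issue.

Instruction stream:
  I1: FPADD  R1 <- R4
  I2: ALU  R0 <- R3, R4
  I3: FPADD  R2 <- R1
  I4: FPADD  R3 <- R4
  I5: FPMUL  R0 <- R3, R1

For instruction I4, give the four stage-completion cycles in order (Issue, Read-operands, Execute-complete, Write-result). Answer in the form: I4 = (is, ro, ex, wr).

I4 = (13, 14, 17, 18)

t=1  I1 dispatched to FPADD
t=2  I1 operands ready | I2 dispatched to ALU
t=3  I2 operands ready
t=4  I2 complete
t=5  I1 complete | R0←I2
t=6  R1←I1
t=7  I3 dispatched to FPADD
t=8  I3 operands ready
t=11  I3 complete
t=12  R2←I3
t=13  I4 dispatched to FPADD
t=14  I4 operands ready | I5 dispatched to FPMUL
t=17  I4 complete
t=18  R3←I4
t=19  I5 operands ready
t=24  I5 complete
t=25  R0←I5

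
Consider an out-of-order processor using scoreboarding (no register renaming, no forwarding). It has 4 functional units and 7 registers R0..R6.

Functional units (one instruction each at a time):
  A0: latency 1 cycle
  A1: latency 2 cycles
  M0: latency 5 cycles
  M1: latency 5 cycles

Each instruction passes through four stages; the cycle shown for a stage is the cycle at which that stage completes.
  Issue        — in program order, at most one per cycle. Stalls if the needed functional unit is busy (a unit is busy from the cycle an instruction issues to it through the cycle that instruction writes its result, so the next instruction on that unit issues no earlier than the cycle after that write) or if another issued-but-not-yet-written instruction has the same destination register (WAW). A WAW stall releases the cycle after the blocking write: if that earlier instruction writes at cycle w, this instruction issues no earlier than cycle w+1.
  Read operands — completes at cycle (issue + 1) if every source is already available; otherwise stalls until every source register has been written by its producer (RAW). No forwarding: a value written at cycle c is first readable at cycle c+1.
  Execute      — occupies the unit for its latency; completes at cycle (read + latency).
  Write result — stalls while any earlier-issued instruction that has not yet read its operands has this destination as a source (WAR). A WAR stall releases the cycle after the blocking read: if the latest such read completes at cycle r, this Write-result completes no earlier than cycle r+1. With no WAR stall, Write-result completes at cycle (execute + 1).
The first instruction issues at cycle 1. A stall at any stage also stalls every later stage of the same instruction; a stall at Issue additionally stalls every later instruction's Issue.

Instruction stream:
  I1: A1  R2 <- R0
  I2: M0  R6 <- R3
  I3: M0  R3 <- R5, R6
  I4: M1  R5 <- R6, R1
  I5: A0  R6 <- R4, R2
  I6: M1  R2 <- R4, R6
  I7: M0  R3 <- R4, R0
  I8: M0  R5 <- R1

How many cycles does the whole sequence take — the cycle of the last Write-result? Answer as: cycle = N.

t=1  I1 dispatched to A1
t=2  I1 operands ready · I2 dispatched to M0
t=3  I2 operands ready
t=4  I1 complete
t=5  R2←I1
t=8  I2 complete
t=9  R6←I2
t=10  I3 dispatched to M0
t=11  I3 operands ready · I4 dispatched to M1
t=12  I4 operands ready · I5 dispatched to A0
t=13  I5 operands ready
t=14  I5 complete
t=15  R6←I5
t=16  I3 complete
t=17  R3←I3 · I4 complete
t=18  R5←I4
t=19  I6 dispatched to M1
t=20  I6 operands ready · I7 dispatched to M0
t=21  I7 operands ready
t=25  I6 complete
t=26  R2←I6 · I7 complete
t=27  R3←I7
t=28  I8 dispatched to M0
t=29  I8 operands ready
t=34  I8 complete
t=35  R5←I8

cycle = 35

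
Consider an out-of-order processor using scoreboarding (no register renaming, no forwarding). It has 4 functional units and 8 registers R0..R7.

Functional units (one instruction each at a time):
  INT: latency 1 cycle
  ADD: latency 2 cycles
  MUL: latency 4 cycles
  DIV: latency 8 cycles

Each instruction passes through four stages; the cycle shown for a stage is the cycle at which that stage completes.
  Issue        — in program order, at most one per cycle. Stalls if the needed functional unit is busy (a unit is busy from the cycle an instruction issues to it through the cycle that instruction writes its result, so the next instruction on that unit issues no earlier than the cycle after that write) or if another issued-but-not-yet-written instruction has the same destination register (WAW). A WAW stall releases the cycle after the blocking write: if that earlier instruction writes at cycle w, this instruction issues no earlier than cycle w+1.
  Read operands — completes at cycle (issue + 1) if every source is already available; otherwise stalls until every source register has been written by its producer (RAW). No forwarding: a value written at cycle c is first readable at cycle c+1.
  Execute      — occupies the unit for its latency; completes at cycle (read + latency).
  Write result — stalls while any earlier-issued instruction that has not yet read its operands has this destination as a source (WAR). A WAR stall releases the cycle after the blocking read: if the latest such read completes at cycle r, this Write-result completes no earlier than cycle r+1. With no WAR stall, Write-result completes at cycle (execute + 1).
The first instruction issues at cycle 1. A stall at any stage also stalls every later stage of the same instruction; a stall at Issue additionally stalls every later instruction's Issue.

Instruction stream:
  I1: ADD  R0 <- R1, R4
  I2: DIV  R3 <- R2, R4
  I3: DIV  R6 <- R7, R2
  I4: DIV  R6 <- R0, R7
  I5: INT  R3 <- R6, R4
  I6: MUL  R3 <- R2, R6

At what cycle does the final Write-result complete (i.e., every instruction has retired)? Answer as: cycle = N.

cycle 1: I1 dispatched to ADD
cycle 2: I1 operands ready | I2 dispatched to DIV
cycle 3: I2 operands ready
cycle 4: I1 complete
cycle 5: R0←I1
cycle 11: I2 complete
cycle 12: R3←I2
cycle 13: I3 dispatched to DIV
cycle 14: I3 operands ready
cycle 22: I3 complete
cycle 23: R6←I3
cycle 24: I4 dispatched to DIV
cycle 25: I4 operands ready | I5 dispatched to INT
cycle 33: I4 complete
cycle 34: R6←I4
cycle 35: I5 operands ready
cycle 36: I5 complete
cycle 37: R3←I5
cycle 38: I6 dispatched to MUL
cycle 39: I6 operands ready
cycle 43: I6 complete
cycle 44: R3←I6

cycle = 44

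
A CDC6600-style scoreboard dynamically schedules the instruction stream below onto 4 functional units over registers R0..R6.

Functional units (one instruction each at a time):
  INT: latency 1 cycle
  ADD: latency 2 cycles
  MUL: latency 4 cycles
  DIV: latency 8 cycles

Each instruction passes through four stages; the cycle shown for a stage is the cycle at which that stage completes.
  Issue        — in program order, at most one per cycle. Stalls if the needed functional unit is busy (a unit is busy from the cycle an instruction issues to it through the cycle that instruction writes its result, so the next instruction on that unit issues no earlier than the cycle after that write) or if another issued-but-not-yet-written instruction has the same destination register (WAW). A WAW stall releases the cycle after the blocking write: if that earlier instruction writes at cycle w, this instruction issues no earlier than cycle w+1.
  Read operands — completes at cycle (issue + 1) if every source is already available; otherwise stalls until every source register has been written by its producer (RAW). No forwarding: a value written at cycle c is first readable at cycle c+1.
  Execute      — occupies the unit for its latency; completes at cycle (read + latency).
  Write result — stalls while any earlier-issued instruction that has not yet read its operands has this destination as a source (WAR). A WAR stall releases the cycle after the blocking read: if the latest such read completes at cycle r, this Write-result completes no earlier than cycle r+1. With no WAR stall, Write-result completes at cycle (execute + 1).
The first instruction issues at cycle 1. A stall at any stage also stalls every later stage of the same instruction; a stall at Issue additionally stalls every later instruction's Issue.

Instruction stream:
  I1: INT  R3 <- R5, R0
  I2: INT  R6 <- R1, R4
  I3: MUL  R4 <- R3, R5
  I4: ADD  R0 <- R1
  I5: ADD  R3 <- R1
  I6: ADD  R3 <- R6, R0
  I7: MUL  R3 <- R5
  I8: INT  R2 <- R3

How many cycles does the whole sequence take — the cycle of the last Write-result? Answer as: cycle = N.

c1: issue I1 (INT)
c2: I1 read-ops
c3: I1 finished on INT
c4: I1→R3
c5: issue I2 (INT)
c6: I2 read-ops; issue I3 (MUL)
c7: I2 finished on INT; I3 read-ops; issue I4 (ADD)
c8: I2→R6; I4 read-ops
c10: I4 finished on ADD
c11: I3 finished on MUL; I4→R0
c12: I3→R4; issue I5 (ADD)
c13: I5 read-ops
c15: I5 finished on ADD
c16: I5→R3
c17: issue I6 (ADD)
c18: I6 read-ops
c20: I6 finished on ADD
c21: I6→R3
c22: issue I7 (MUL)
c23: I7 read-ops; issue I8 (INT)
c27: I7 finished on MUL
c28: I7→R3
c29: I8 read-ops
c30: I8 finished on INT
c31: I8→R2

cycle = 31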